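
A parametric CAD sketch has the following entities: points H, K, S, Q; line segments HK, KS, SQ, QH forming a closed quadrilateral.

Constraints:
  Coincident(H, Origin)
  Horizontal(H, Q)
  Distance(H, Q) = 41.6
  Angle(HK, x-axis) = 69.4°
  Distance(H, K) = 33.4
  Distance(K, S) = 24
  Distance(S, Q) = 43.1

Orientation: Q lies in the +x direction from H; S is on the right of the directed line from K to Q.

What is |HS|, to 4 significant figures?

10.46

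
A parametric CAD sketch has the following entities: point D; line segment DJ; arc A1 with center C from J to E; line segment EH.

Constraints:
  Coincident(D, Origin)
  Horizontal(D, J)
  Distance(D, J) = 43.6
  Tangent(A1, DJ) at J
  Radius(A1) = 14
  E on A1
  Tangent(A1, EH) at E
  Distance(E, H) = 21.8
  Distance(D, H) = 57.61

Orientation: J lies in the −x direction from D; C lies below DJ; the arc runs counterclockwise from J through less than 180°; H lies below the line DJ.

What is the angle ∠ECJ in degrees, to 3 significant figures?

127°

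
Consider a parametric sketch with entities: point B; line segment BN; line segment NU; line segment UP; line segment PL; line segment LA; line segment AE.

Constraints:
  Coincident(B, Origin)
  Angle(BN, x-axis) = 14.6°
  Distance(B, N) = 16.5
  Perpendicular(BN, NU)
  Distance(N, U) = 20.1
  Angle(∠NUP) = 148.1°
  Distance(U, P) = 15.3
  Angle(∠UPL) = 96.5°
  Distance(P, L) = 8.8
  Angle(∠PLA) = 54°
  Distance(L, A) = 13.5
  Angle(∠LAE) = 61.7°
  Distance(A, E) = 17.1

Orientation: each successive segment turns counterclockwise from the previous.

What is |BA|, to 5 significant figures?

25.961

∠UPL = 96.5° gives PL at -140.00° from the x-axis; with |PL| = 8.8, L = (-6.9388, 28.485). ∠PLA = 54.0° gives LA at -14.000° from the x-axis; with |LA| = 13.5, A = (6.1602, 25.219). Then |BA| = |A − B| = 25.961.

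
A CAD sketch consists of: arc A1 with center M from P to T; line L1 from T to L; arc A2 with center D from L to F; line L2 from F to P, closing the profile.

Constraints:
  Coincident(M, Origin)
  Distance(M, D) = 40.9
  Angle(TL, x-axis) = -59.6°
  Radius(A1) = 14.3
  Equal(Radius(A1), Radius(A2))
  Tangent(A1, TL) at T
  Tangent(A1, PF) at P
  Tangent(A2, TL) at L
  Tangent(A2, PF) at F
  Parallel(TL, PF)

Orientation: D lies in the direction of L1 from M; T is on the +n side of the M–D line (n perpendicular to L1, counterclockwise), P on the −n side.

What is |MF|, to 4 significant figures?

43.33

Tangency of A1 to both parallel lines with radius 14.3 puts T and P at M ± 14.3·n: T = (12.33, 7.236), P = (-12.33, -7.236). Equal radii place L and F the same way about D: L = D + 14.3·n = (33.03, -28.04), F = D − 14.3·n = (8.363, -42.51). Then |MF| = |F − M| = 43.33.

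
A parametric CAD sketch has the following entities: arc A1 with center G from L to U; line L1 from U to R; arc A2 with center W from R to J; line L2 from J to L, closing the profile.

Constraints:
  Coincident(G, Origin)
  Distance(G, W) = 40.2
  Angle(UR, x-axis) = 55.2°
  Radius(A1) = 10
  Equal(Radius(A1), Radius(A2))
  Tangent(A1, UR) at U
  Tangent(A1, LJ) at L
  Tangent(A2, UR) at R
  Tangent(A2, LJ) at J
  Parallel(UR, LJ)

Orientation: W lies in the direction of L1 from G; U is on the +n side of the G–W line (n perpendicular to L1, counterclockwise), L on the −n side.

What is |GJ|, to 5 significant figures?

41.425

The slot axis is L1's direction at 55.2°, so u = (cos 55.2°, sin 55.2°) = (0.57071, 0.82115) and n = (−sin 55.2°, cos 55.2°) = (-0.82115, 0.57071). G is at the origin and W lies 40.2 along u from G, so W = 40.2·u = (22.943, 33.010). Tangency of A1 to both parallel lines with radius 10.0 puts U and L at G ± 10.0·n: U = (-8.2115, 5.7071), L = (8.2115, -5.7071). Equal radii place R and J the same way about W: R = W + 10.0·n = (14.731, 38.717), J = W − 10.0·n = (31.154, 27.303). Then |GJ| = |J − G| = 41.425.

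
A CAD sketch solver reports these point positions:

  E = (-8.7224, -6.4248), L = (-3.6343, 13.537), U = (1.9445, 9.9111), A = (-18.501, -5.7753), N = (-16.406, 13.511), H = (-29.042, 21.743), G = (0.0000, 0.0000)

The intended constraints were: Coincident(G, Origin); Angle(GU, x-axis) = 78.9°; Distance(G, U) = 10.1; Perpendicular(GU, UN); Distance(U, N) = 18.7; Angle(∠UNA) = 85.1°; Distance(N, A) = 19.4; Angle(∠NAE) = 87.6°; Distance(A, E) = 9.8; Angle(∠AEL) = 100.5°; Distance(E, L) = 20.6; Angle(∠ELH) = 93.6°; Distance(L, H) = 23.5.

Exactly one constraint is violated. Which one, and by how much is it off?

Distance(L, H) = 23.5 — off by 3.20.

G = (0.00, 0.00) ✓; GU at 78.90° ✓; |GU| = 10.10 ✓; ∠(GU, UN) = 90.00° ✓; |UN| = 18.70 ✓; ∠UNA = 85.10° ✓; |NA| = 19.40 ✓; ∠NAE = 87.60° ✓; |AE| = 9.800 ✓; ∠AEL = 100.5° ✓; |EL| = 20.60 ✓; ∠ELH = 93.60° ✓; |LH| = 26.70 ✗.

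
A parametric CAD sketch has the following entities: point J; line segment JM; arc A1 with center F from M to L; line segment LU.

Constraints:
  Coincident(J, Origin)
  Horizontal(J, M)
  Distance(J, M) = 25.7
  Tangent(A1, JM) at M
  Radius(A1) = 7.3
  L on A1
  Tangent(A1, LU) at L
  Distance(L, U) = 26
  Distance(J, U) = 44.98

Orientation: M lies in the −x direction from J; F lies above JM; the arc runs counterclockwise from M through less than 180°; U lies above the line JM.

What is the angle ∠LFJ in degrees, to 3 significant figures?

39.4°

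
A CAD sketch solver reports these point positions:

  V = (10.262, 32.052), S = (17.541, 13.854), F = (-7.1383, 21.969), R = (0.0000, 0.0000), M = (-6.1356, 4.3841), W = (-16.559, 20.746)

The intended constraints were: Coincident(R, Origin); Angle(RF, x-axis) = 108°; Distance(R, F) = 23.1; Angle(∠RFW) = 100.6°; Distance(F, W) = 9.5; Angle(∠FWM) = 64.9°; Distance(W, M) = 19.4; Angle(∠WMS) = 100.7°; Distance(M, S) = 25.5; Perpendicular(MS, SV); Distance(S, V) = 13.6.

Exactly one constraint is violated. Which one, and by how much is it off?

Distance(S, V) = 13.6 — off by 6.00.

R = (0.00, 0.00) ✓; RF at 108.0° ✓; |RF| = 23.10 ✓; ∠RFW = 100.6° ✓; |FW| = 9.500 ✓; ∠FWM = 64.90° ✓; |WM| = 19.40 ✓; ∠WMS = 100.7° ✓; |MS| = 25.50 ✓; ∠(MS, SV) = 90.00° ✓; |SV| = 19.60 ✗.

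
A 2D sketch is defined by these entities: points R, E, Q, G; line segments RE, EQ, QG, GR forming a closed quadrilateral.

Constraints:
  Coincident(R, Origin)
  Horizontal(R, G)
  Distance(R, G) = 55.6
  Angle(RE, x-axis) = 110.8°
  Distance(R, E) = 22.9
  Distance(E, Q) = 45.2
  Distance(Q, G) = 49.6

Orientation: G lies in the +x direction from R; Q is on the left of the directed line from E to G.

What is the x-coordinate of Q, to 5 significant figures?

31.411

Checks: |EQ| = 45.20 ✓; |QG| = 49.60 ✓.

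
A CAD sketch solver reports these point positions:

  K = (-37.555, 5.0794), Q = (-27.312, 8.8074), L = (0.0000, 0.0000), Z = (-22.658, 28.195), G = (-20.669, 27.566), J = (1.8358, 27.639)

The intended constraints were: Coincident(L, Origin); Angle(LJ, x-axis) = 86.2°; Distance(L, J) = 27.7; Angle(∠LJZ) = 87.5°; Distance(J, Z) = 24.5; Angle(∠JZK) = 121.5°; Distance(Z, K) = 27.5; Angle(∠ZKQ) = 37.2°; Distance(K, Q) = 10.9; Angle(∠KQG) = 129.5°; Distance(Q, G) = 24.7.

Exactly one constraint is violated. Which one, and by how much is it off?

Distance(Q, G) = 24.7 — off by 4.80.

L = (0.00, 0.00) ✓; LJ at 86.20° ✓; |LJ| = 27.70 ✓; ∠LJZ = 87.50° ✓; |JZ| = 24.50 ✓; ∠JZK = 121.5° ✓; |ZK| = 27.50 ✓; ∠ZKQ = 37.20° ✓; |KQ| = 10.90 ✓; ∠KQG = 129.5° ✓; |QG| = 19.90 ✗.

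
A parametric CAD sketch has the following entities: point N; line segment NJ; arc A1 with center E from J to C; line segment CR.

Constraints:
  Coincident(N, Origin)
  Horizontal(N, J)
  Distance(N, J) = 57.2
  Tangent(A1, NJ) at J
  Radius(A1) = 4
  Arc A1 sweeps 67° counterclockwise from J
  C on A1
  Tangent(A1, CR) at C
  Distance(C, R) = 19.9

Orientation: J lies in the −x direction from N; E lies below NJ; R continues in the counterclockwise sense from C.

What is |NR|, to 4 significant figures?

71.73

N is at the origin; NJ is horizontal with |NJ| = 57.2 and J on the −x side, so J = (-57.20, 0.000). A1 meets NJ tangentially, so EJ is at right angles to NJ, so E = J + (0, -4) = (-57.20, -4.000). On A1, J sits at bearing 90° from E; a 67° counterclockwise sweep puts C at bearing 157°, so C = E + 4.0·(cos 157°, sin 157°) = (-60.88, -2.437). Since A1 is tangent to CR there, EC ⟂ CR, so CR runs along (−sin 157°, cos 157°); with |CR| = 19.9, R = (-68.66, -20.76). Then |NR| = |R − N| = 71.73.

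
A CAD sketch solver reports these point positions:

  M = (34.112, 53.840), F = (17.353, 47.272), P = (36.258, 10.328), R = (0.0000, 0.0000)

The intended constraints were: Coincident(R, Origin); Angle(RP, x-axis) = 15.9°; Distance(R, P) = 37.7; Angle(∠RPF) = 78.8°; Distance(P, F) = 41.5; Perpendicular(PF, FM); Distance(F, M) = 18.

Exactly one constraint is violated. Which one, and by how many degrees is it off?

Perpendicular(PF, FM) — off by 5.70°.

R = (0.00, 0.00) ✓; RP at 15.90° ✓; |RP| = 37.70 ✓; ∠RPF = 78.80° ✓; |PF| = 41.50 ✓; ∠(PF, FM) = 95.70° ✗; |FM| = 18.00 ✓.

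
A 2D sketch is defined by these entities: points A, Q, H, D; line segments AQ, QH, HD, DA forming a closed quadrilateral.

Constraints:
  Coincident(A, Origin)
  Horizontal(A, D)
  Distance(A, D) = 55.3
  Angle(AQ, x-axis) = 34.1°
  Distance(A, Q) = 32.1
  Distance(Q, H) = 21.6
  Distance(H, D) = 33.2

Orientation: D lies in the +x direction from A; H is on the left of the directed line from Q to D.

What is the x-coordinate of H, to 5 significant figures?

43.736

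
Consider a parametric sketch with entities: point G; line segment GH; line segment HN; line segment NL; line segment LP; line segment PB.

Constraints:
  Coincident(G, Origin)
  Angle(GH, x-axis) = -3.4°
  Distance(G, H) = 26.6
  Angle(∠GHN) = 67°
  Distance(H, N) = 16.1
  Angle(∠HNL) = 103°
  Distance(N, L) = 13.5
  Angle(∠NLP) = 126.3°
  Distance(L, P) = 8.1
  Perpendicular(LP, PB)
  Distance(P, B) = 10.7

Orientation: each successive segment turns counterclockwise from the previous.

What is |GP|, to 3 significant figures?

6.24

∠HNL = 103.0° gives NL at -173° from the x-axis; with |NL| = 13.5, L = (7.74, 12.0). ∠NLP = 126.3° gives LP at -120° from the x-axis; with |LP| = 8.1, P = (3.73, 5.00). Then |GP| = |P − G| = 6.24.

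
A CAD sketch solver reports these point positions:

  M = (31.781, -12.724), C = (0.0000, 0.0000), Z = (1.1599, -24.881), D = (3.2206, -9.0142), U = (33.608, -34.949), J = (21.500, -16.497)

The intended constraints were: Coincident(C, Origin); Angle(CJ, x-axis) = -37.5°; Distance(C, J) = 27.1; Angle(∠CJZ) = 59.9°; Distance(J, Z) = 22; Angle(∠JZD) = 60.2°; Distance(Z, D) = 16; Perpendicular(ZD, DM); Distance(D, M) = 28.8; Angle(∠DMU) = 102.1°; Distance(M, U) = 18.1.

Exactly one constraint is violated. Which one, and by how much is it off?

Distance(M, U) = 18.1 — off by 4.20.

C = (0.00, 0.00) ✓; CJ at -37.50° ✓; |CJ| = 27.10 ✓; ∠CJZ = 59.90° ✓; |JZ| = 22.00 ✓; ∠JZD = 60.20° ✓; |ZD| = 16.00 ✓; ∠(ZD, DM) = 90.00° ✓; |DM| = 28.80 ✓; ∠DMU = 102.1° ✓; |MU| = 22.30 ✗.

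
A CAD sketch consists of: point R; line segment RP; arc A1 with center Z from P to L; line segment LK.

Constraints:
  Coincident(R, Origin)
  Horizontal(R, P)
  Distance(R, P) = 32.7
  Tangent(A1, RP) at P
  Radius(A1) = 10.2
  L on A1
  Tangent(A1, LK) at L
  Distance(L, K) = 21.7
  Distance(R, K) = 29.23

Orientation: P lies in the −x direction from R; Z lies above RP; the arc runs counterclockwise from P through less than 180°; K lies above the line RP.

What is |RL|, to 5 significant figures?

24.188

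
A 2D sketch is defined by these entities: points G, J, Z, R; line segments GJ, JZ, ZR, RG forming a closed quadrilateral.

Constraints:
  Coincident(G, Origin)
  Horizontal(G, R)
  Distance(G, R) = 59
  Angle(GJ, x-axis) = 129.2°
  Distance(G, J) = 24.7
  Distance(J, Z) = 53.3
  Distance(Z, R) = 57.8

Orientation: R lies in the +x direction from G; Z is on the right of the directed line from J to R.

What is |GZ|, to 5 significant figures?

29.615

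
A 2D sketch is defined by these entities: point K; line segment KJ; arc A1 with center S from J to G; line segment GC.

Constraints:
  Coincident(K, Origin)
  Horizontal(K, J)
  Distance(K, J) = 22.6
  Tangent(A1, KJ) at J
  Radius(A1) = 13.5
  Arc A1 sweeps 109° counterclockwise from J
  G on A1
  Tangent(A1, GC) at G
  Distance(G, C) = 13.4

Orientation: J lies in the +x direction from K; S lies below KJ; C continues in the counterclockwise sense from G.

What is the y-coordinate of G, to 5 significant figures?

-17.895

Since A1 is tangent to KJ there, SJ ⟂ KJ, so S = J + (0, -13.5) = (22.600, -13.500). On A1, J sits at bearing 90° from S; a 109° counterclockwise sweep puts G at bearing 199°, so G = S + 13.5·(cos 199°, sin 199°) = (9.8355, -17.895). So G.y = -17.895.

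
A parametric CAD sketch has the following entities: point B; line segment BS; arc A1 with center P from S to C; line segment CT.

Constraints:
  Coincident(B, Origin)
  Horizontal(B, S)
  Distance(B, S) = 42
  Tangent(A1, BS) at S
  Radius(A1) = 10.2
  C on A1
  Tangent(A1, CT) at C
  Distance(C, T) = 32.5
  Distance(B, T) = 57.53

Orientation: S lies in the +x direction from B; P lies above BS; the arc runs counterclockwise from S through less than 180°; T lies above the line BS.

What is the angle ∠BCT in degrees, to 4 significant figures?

80.33°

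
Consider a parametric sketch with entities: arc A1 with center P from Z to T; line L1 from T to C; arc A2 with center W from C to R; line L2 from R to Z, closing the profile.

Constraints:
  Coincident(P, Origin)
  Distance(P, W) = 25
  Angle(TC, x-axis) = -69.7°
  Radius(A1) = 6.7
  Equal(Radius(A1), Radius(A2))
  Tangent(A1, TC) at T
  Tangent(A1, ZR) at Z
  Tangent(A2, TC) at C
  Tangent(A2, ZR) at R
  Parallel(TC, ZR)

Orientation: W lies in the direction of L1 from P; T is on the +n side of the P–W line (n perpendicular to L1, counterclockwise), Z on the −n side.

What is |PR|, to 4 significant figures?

25.88

The slot axis is L1's direction at -69.7°, so u = (cos -69.7°, sin -69.7°) = (0.3469, -0.9379) and n = (−sin -69.7°, cos -69.7°) = (0.9379, 0.3469). P is at the origin and W lies 25.0 along u from P, so W = 25.0·u = (8.673, -23.45). Tangency of A1 to both parallel lines with radius 6.7 puts T and Z at P ± 6.7·n: T = (6.284, 2.324), Z = (-6.284, -2.324). Equal radii place C and R the same way about W: C = W + 6.7·n = (14.96, -21.12), R = W − 6.7·n = (2.390, -25.77). Then |PR| = |R − P| = 25.88.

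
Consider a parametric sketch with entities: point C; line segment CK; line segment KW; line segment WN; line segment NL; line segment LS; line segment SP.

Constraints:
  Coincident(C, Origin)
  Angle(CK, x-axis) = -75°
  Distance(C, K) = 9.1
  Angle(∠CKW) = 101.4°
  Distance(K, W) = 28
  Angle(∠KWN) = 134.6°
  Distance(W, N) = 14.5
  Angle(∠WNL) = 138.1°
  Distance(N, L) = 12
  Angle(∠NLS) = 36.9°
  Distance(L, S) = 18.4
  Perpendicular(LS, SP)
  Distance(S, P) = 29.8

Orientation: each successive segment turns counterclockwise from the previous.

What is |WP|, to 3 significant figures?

24.5

∠NLS = 36.9° gives LS at -126° from the x-axis; with |LS| = 18.4, S = (28.8, 1.02). LS ⟂ SP, so SP runs at -36.0°; with |SP| = 29.8, P = (52.9, -16.5). Then |WP| = |P − W| = 24.5.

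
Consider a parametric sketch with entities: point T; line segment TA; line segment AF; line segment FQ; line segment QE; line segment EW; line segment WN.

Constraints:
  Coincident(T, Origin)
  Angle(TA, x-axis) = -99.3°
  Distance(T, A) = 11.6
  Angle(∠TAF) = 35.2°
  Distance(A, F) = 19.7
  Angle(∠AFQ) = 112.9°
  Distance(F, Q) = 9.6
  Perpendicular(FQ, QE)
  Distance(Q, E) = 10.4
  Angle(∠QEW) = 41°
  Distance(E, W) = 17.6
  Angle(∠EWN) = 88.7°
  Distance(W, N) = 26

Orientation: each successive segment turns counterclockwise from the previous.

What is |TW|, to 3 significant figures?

15.5

FQ ⟂ QE, so QE runs at -157°; with |QE| = 10.4, E = (-1.36, 7.47). ∠QEW = 41.0° gives EW at -18.4° from the x-axis; with |EW| = 17.6, W = (15.3, 1.91). Then |TW| = |W − T| = 15.5.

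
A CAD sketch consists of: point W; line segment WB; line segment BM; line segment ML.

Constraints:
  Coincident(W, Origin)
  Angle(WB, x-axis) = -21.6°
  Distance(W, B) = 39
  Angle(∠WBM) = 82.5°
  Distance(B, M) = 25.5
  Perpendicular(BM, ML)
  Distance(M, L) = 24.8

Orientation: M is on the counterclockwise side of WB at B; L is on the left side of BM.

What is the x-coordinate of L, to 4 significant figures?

18.42

W is at the origin; WB runs at -21.6° with length 39.0, so B = 39.0·(cos -21.6°, sin -21.6°) = (36.26, -14.36). ∠WBM = 82.5°, so BM runs at -21.6° + (180° − 82.5°) = 75.90° from the x-axis; with |BM| = 25.5, M = B + 25.5·(cos 75.90°, sin 75.90°) = (42.47, 10.37). BM is perpendicular to ML; with |ML| = 24.8 on the left of BM, L = M + 24.8·(-0.9699, 0.2436) = (18.42, 16.42). So L.x = 18.42.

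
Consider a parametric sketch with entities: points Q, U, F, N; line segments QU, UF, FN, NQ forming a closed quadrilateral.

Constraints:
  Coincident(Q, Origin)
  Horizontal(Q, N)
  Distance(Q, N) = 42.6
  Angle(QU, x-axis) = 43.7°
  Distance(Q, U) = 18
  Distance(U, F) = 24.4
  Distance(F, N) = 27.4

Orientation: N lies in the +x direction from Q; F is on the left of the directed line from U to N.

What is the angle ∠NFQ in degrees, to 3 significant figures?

71.9°

Checks: |UF| = 24.40 ✓; |FN| = 27.40 ✓.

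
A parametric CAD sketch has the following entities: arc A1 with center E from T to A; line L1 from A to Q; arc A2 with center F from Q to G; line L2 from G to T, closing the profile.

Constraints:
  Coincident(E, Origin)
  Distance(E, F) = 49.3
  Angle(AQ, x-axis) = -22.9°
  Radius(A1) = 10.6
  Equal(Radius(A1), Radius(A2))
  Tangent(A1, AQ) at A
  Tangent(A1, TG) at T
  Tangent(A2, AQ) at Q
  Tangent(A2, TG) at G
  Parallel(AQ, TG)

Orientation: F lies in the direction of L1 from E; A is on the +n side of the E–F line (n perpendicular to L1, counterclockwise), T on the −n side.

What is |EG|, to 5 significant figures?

50.427

The slot axis is L1's direction at -22.9°, so u = (cos -22.9°, sin -22.9°) = (0.92119, -0.38912) and n = (−sin -22.9°, cos -22.9°) = (0.38912, 0.92119). E is at the origin and F lies 49.3 along u from E, so F = 49.3·u = (45.414, -19.184). Tangency of A1 to both parallel lines with radius 10.6 puts A and T at E ± 10.6·n: A = (4.1247, 9.7646), T = (-4.1247, -9.7646). Equal radii place Q and G the same way about F: Q = F + 10.6·n = (49.539, -9.4192), G = F − 10.6·n = (41.290, -28.948). Then |EG| = |G − E| = 50.427.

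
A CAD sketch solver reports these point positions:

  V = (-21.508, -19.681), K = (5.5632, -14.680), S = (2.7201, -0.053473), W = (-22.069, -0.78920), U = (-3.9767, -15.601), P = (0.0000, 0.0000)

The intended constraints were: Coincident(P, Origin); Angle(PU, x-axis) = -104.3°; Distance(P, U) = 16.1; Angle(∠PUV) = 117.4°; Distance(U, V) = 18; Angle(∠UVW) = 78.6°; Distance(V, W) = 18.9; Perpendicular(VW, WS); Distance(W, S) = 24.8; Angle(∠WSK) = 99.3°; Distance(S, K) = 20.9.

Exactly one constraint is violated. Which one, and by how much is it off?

Distance(S, K) = 20.9 — off by 6.00.

P = (0.00, 0.00) ✓; PU at -104.3° ✓; |PU| = 16.10 ✓; ∠PUV = 117.4° ✓; |UV| = 18.00 ✓; ∠UVW = 78.60° ✓; |VW| = 18.90 ✓; ∠(VW, WS) = 90.00° ✓; |WS| = 24.80 ✓; ∠WSK = 99.30° ✓; |SK| = 14.90 ✗.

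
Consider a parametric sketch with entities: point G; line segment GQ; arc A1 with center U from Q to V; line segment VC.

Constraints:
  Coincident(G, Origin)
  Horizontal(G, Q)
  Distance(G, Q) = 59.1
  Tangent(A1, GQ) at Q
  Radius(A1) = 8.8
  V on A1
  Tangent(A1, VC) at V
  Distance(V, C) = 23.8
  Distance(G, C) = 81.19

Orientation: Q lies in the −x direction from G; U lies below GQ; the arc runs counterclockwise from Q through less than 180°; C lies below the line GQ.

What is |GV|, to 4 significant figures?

67.42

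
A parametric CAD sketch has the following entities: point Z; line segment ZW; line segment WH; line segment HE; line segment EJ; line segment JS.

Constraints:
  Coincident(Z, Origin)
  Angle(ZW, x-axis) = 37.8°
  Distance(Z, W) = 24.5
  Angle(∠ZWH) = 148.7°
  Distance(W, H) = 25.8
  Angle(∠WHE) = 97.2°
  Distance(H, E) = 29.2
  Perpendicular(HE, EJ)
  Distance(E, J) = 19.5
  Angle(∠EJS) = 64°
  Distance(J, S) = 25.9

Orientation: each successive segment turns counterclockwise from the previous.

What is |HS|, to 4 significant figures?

10.07

Z is at the origin; ZW runs at 37.8° with length 24.5, so W = (19.36, 15.02). ∠ZWH = 148.7° gives WH at 69.10° from the x-axis; with |WH| = 25.8, H = (28.56, 39.12). ∠WHE = 97.2° gives HE at 151.9° from the x-axis; with |HE| = 29.2, E = (2.805, 52.87). The perpendicularity gives EJ at right angles to HE, so EJ runs at -118.1°; with |EJ| = 19.5, J = (-6.380, 35.67). ∠EJS = 64.0° gives JS at -2.100° from the x-axis; with |JS| = 25.9, S = (19.50, 34.72). Then |HS| = |S − H| = 10.07.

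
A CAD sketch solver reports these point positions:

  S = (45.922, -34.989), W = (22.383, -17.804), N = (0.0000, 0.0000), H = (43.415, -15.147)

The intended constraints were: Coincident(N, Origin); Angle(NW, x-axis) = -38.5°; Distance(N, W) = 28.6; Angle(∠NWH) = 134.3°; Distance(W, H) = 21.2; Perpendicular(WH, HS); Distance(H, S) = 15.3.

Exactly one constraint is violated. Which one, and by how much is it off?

Distance(H, S) = 15.3 — off by 4.70.

N = (0.00, 0.00) ✓; NW at -38.50° ✓; |NW| = 28.60 ✓; ∠NWH = 134.3° ✓; |WH| = 21.20 ✓; ∠(WH, HS) = 90.00° ✓; |HS| = 20.00 ✗.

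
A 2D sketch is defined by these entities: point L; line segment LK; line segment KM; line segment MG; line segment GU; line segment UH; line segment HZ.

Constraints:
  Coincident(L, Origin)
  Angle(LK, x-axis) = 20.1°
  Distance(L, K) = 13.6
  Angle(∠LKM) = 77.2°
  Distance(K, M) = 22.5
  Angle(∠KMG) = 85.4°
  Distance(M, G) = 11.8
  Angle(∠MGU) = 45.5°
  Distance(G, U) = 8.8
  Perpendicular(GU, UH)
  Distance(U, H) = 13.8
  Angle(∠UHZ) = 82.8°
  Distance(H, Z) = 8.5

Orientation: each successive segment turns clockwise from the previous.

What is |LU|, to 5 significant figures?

15.157

∠KMG = 85.4° gives MG at -177.30° from the x-axis; with |MG| = 11.8, G = (3.8437, -18.200). ∠MGU = 45.5° gives GU at 48.200° from the x-axis; with |GU| = 8.8, U = (9.7092, -11.640). Then |LU| = |U − L| = 15.157.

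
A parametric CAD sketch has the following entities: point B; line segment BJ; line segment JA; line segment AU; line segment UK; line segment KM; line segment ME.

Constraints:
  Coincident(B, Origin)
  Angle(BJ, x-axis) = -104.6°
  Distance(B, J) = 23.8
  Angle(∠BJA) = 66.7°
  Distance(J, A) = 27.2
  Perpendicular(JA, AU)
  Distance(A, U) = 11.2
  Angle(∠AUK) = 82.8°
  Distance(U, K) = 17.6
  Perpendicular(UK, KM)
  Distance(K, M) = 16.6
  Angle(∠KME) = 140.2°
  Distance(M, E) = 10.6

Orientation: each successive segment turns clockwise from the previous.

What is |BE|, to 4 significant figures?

37.95

B is at the origin; BJ runs at -104.6° with length 23.8, so J = (-5.999, -23.03). ∠BJA = 66.7° gives JA at 142.1° from the x-axis; with |JA| = 27.2, A = (-27.46, -6.323). The perpendicularity gives AU at right angles to JA, so AU runs at 52.10°; with |AU| = 11.2, U = (-20.58, 2.515). ∠AUK = 82.8° gives UK at -45.10° from the x-axis; with |UK| = 17.6, K = (-8.159, -9.952). UK is perpendicular to KM, so KM runs at -135.1°; with |KM| = 16.6, M = (-19.92, -21.67). ∠KME = 140.2° gives ME at -174.9° from the x-axis; with |ME| = 10.6, E = (-30.48, -22.61). Then |BE| = |E − B| = 37.95.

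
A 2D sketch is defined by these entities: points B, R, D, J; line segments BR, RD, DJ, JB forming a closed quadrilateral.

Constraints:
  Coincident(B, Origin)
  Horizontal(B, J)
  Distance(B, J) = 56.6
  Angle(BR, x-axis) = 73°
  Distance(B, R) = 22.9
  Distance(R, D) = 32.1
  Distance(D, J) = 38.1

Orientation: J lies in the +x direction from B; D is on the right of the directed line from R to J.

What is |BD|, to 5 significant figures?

20.730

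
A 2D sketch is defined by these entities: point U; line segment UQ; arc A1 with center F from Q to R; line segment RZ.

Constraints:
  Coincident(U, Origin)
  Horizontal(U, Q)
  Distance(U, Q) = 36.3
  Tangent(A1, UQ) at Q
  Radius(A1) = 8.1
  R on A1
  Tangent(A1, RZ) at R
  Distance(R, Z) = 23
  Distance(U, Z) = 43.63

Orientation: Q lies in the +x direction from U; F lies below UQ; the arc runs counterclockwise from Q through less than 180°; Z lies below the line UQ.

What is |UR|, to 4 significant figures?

29.54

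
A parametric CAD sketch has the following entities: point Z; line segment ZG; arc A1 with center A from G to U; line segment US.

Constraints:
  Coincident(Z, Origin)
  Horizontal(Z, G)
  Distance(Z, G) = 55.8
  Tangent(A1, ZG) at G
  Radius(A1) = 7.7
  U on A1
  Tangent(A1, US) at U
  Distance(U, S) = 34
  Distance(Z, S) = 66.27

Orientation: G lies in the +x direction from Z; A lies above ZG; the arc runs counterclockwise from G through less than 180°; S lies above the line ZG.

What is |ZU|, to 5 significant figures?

63.863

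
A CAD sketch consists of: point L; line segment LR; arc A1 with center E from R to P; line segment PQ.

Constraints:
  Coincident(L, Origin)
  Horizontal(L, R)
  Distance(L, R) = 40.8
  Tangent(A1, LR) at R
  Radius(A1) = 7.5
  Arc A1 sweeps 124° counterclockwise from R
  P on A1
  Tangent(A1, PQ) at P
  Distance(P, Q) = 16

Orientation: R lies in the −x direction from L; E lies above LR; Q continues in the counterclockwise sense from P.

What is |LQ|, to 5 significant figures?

50.177

On A1, R sits at bearing -90° from E; a 124° counterclockwise sweep puts P at bearing 34°, so P = E + 7.5·(cos 34°, sin 34°) = (-34.582, 11.694). Since A1 is tangent to PQ there, EP ⟂ PQ, so PQ runs along (−sin 34°, cos 34°); with |PQ| = 16.0, Q = (-43.529, 24.959). Then |LQ| = |Q − L| = 50.177.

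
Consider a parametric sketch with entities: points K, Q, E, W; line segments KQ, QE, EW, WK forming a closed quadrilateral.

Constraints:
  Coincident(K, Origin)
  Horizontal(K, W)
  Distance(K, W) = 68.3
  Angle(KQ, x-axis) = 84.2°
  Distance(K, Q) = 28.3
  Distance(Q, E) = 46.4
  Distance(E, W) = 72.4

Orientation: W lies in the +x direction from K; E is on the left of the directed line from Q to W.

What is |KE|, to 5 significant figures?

71.457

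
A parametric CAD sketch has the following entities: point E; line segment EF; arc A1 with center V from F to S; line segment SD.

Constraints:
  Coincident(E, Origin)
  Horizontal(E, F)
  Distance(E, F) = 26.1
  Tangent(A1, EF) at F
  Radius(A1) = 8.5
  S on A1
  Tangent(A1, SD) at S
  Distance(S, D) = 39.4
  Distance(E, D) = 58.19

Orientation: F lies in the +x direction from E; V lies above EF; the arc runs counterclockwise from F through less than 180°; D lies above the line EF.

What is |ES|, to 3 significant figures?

35.7

Checks: |EF| = 26.10 ✓; |VS| = 8.500 ✓; ∠(VS, SD) = 90.00° ✓; |SD| = 39.40 ✓; |ED| = 58.19 ✓.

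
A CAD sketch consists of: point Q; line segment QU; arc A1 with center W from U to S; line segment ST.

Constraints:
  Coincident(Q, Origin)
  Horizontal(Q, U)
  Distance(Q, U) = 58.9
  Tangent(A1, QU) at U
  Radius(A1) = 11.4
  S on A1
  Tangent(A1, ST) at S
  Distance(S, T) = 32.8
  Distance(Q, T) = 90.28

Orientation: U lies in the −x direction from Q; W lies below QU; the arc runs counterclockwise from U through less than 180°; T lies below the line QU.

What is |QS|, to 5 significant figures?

69.712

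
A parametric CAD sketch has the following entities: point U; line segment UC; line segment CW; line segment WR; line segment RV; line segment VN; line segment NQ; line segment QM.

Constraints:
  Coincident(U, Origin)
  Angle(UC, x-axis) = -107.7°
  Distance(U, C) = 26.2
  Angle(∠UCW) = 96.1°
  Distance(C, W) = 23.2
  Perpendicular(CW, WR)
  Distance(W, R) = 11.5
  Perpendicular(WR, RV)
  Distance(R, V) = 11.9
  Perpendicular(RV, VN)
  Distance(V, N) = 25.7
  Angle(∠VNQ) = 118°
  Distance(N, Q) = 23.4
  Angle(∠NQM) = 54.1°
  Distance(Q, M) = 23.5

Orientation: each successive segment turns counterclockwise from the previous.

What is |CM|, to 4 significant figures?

28.79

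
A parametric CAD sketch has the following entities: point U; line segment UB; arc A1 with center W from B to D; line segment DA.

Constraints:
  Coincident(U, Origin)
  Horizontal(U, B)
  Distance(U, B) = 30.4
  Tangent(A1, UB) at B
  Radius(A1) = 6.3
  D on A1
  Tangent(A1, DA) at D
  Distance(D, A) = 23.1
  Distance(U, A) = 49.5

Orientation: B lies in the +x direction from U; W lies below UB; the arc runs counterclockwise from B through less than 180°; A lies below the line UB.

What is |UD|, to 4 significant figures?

27.73

Checks: |UB| = 30.40 ✓; ∠(WB, BU) = 90.00° ✓; |WB| = 6.300 ✓; |WD| = 6.300 ✓; ∠(WD, DA) = 90.00° ✓; |DA| = 23.10 ✓; |UA| = 49.50 ✓.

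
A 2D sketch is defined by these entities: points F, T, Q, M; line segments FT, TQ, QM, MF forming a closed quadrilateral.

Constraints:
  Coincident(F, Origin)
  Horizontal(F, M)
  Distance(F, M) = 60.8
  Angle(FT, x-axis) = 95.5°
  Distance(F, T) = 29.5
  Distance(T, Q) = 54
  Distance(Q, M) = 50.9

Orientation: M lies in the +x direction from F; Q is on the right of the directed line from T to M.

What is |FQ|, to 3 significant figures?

26.2

F is at the origin; FM is horizontal with |FM| = 60.8 and M in +x, so M = (60.8, 0). FT runs at 95.5° with |FT| = 29.5, so T = (-2.83, 29.4). Q is determined by |TQ| = 54.0 and |QM| = 50.9 together: it lies at the intersection of circle(T, 54.0) and circle(M, 50.9). With |TM| = 70.1, the foot of the radical line on TM is 37.4 from T and the perpendicular offset is √(54.0² − 37.4²) = 39.0. Taking the right-of-TM solution: Q = (14.8, -21.7).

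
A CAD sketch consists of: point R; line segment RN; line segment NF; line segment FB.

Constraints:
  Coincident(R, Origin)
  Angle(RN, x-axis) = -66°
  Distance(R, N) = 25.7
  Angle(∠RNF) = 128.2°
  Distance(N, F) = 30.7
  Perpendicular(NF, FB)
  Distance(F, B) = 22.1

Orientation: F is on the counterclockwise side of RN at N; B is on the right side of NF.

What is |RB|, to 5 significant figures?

62.928

R is at the origin; RN runs at -66.0° with length 25.7, so N = 25.7·(cos -66.0°, sin -66.0°) = (10.453, -23.478). ∠RNF = 128.2°, so NF runs at -66.0° + (180° − 128.2°) = -14.200° from the x-axis; with |NF| = 30.7, F = N + 30.7·(cos -14.200°, sin -14.200°) = (40.215, -31.009). The perpendicularity gives FB at right angles to NF; with |FB| = 22.1 on the right of NF, B = F + 22.1·(-0.24531, -0.96945) = (34.794, -52.434). Then |RB| = |B − R| = 62.928.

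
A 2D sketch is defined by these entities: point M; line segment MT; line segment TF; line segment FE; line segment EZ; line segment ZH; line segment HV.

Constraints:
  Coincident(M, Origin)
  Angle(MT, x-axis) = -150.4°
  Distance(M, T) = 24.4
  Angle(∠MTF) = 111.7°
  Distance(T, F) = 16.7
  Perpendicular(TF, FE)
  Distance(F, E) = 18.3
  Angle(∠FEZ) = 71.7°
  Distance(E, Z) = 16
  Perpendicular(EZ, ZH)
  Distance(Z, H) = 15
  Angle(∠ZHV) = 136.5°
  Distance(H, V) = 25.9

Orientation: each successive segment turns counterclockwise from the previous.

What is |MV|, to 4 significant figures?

52.31

EZ ⟂ ZH, so ZH runs at -153.8°; with |ZH| = 15.0, H = (-21.32, -18.34). ∠ZHV = 136.5° gives HV at -110.3° from the x-axis; with |HV| = 25.9, V = (-30.30, -42.64). Then |MV| = |V − M| = 52.31.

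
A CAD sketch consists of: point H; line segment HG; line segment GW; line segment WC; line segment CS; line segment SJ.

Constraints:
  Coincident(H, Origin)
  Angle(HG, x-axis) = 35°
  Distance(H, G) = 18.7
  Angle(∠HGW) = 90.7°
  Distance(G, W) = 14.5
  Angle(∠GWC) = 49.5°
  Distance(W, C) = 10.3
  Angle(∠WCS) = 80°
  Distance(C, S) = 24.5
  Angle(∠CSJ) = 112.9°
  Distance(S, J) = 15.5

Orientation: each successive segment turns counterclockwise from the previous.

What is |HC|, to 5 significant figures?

13.517

H is at the origin; HG runs at 35.0° with length 18.7, so G = (15.318, 10.726). ∠HGW = 90.7° gives GW at 124.30° from the x-axis; with |GW| = 14.5, W = (7.1470, 22.704). ∠GWC = 49.5° gives WC at -105.20° from the x-axis; with |WC| = 10.3, C = (4.4465, 12.765). Then |HC| = |C − H| = 13.517.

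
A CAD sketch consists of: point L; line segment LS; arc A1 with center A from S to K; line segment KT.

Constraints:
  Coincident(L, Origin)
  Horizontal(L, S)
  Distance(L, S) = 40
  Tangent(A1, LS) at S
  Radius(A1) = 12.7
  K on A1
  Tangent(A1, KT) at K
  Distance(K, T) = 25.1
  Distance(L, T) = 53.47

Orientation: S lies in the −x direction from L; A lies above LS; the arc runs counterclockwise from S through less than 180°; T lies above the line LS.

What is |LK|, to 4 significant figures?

32.28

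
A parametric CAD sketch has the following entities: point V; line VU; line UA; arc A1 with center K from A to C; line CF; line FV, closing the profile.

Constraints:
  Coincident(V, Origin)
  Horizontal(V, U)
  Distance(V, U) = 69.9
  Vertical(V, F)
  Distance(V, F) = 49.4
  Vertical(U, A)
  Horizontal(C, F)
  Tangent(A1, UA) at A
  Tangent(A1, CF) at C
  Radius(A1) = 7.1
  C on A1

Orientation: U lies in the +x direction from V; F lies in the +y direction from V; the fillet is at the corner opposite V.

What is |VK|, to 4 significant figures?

75.72

VF is vertical with |VF| = 49.4 and F on the +y side, so F = (0.000, 49.40). The virtual corner opposite V is at (69.90, 49.40). A1 meets UA tangentially, so KA is at right angles to UA and the tangent condition forces KC to be normal to CF, with radius 7.1, so the center K sits 7.1 in from both sides at K = (62.80, 42.30). Then |VK| = |K − V| = 75.72.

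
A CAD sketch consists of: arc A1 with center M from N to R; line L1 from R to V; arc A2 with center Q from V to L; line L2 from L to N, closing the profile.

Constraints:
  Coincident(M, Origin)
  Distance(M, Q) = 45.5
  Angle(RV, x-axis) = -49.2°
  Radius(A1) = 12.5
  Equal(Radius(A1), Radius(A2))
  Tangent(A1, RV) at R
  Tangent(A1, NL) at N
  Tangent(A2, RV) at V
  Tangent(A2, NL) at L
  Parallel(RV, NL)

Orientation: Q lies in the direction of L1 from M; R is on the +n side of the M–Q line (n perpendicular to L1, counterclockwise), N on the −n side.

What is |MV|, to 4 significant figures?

47.19

The slot axis is L1's direction at -49.2°, so u = (cos -49.2°, sin -49.2°) = (0.6534, -0.7570) and n = (−sin -49.2°, cos -49.2°) = (0.7570, 0.6534). M is at the origin and Q lies 45.5 along u from M, so Q = 45.5·u = (29.73, -34.44). Tangency of A1 to both parallel lines with radius 12.5 puts R and N at M ± 12.5·n: R = (9.462, 8.168), N = (-9.462, -8.168). Equal radii place V and L the same way about Q: V = Q + 12.5·n = (39.19, -26.28), L = Q − 12.5·n = (20.27, -42.61). Then |MV| = |V − M| = 47.19.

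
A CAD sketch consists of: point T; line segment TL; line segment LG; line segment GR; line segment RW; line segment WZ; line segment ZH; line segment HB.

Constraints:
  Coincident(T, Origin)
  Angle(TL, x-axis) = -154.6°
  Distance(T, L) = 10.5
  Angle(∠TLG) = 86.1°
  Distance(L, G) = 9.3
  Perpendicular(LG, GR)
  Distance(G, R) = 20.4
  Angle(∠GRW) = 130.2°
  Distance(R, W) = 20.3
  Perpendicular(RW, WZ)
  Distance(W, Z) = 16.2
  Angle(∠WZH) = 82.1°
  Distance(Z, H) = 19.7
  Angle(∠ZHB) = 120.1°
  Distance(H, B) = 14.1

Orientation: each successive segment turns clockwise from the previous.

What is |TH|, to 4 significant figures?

0.7350

T is at the origin; TL runs at -154.6° with length 10.5, so L = (-9.485, -4.504). ∠TLG = 86.1° gives LG at 111.5° from the x-axis; with |LG| = 9.3, G = (-12.89, 4.149). LG ⟂ GR, so GR runs at 21.50°; with |GR| = 20.4, R = (6.087, 11.63). ∠GRW = 130.2° gives RW at -28.30° from the x-axis; with |RW| = 20.3, W = (23.96, 2.002). RW is perpendicular to WZ, so WZ runs at -118.3°; with |WZ| = 16.2, Z = (16.28, -12.26). ∠WZH = 82.1° gives ZH at 143.8° from the x-axis; with |ZH| = 19.7, H = (0.3834, -0.6271). Then |TH| = |H − T| = 0.7350.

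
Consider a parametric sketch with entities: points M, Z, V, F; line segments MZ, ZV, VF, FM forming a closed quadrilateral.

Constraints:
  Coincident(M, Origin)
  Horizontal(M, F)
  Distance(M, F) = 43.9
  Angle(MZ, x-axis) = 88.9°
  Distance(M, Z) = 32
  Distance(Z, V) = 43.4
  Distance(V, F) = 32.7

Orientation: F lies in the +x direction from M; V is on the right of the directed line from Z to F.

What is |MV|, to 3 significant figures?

16.0

M is at the origin; MF is horizontal with |MF| = 43.9 and F in +x, so F = (43.9, 0). MZ runs at 88.9° with |MZ| = 32.0, so Z = (0.614, 32.0). V is determined by |ZV| = 43.4 and |VF| = 32.7 together: it lies at the intersection of circle(Z, 43.4) and circle(F, 32.7). With |ZF| = 53.8, the foot of the radical line on ZF is 34.5 from Z and the perpendicular offset is √(43.4² − 34.5²) = 26.4. Taking the right-of-ZF solution: V = (12.7, -9.70).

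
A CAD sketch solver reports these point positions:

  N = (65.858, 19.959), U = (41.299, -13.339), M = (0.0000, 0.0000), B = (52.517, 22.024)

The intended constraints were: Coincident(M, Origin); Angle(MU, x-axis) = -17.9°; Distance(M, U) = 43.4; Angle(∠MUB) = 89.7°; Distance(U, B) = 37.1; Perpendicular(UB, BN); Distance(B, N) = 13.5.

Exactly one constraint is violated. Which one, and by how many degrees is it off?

Perpendicular(UB, BN) — off by 8.80°.

M = (0.00, 0.00) ✓; MU at -17.90° ✓; |MU| = 43.40 ✓; ∠MUB = 89.70° ✓; |UB| = 37.10 ✓; ∠(UB, BN) = 81.20° ✗; |BN| = 13.50 ✓.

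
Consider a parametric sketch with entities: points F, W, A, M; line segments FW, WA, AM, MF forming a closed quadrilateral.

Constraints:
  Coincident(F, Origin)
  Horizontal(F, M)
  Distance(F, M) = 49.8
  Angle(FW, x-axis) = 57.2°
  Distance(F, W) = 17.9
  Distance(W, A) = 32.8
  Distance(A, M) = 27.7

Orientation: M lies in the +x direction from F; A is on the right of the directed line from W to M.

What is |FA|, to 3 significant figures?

29.1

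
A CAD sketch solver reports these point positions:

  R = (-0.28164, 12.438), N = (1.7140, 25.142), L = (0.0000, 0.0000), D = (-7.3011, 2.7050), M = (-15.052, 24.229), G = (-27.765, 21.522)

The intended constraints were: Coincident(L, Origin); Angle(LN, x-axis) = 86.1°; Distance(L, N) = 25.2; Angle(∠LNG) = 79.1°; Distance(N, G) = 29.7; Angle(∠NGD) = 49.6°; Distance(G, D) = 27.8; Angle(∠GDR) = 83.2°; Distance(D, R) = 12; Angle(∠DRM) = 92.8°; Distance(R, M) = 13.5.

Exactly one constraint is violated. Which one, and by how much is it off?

Distance(R, M) = 13.5 — off by 5.40.

L = (0.00, 0.00) ✓; LN at 86.10° ✓; |LN| = 25.20 ✓; ∠LNG = 79.10° ✓; |NG| = 29.70 ✓; ∠NGD = 49.60° ✓; |GD| = 27.80 ✓; ∠GDR = 83.20° ✓; |DR| = 12.00 ✓; ∠DRM = 92.80° ✓; |RM| = 18.90 ✗.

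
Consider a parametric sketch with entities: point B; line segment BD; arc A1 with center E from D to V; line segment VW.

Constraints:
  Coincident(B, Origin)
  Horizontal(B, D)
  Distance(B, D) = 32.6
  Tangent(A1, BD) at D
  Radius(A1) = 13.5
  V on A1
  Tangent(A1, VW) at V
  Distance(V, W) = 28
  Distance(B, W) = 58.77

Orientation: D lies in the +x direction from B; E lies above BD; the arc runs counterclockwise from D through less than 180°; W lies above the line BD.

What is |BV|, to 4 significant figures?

48.67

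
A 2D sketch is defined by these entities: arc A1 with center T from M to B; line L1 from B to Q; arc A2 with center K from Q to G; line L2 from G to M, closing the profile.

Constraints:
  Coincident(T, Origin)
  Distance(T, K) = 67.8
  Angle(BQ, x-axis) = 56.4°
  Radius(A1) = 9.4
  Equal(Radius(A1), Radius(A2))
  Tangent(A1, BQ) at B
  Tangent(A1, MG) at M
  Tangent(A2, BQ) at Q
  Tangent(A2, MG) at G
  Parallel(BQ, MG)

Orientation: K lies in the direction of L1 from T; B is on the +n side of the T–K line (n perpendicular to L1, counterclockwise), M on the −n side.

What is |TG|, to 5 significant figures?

68.449

The slot axis is L1's direction at 56.4°, so u = (cos 56.4°, sin 56.4°) = (0.55339, 0.83292) and n = (−sin 56.4°, cos 56.4°) = (-0.83292, 0.55339). T is at the origin and K lies 67.8 along u from T, so K = 67.8·u = (37.520, 56.472). Tangency of A1 to both parallel lines with radius 9.4 puts B and M at T ± 9.4·n: B = (-7.8295, 5.2019), M = (7.8295, -5.2019). Equal radii place Q and G the same way about K: Q = K + 9.4·n = (29.690, 61.674), G = K − 9.4·n = (45.349, 51.270). Then |TG| = |G − T| = 68.449.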